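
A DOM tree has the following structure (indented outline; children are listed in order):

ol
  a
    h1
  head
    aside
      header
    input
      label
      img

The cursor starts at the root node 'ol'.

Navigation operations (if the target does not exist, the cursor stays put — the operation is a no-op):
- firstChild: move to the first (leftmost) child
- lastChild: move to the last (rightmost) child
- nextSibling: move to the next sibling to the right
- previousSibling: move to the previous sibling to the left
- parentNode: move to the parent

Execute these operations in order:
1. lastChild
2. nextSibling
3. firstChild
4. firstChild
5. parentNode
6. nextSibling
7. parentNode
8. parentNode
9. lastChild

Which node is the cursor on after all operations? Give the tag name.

Answer: head

Derivation:
After 1 (lastChild): head
After 2 (nextSibling): head (no-op, stayed)
After 3 (firstChild): aside
After 4 (firstChild): header
After 5 (parentNode): aside
After 6 (nextSibling): input
After 7 (parentNode): head
After 8 (parentNode): ol
After 9 (lastChild): head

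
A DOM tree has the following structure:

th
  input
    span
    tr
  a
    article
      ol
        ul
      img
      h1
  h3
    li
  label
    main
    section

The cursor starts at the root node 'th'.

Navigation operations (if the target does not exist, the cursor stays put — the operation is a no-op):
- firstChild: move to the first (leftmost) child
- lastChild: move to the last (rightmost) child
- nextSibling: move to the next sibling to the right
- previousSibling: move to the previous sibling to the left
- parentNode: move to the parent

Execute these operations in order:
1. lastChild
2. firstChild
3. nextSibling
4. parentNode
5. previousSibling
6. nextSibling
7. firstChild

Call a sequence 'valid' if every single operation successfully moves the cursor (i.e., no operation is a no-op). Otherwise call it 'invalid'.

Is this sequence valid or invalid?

After 1 (lastChild): label
After 2 (firstChild): main
After 3 (nextSibling): section
After 4 (parentNode): label
After 5 (previousSibling): h3
After 6 (nextSibling): label
After 7 (firstChild): main

Answer: valid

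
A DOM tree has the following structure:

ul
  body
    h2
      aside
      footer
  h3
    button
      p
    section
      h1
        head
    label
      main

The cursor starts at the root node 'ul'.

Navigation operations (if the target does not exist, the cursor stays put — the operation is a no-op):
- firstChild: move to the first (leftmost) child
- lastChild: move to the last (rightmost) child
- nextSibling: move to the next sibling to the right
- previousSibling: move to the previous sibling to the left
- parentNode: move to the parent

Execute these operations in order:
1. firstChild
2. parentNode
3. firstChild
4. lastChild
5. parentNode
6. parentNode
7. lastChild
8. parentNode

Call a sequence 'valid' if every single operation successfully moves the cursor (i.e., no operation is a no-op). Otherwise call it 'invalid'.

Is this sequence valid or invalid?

After 1 (firstChild): body
After 2 (parentNode): ul
After 3 (firstChild): body
After 4 (lastChild): h2
After 5 (parentNode): body
After 6 (parentNode): ul
After 7 (lastChild): h3
After 8 (parentNode): ul

Answer: valid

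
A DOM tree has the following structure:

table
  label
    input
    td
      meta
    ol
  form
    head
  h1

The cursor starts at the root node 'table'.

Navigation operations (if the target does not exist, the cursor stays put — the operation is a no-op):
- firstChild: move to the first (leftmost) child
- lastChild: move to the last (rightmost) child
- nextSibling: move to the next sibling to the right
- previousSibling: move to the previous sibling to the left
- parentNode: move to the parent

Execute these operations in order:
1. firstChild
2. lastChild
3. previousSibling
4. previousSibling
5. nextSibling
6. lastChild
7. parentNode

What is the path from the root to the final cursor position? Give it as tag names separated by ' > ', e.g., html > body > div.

Answer: table > label > td

Derivation:
After 1 (firstChild): label
After 2 (lastChild): ol
After 3 (previousSibling): td
After 4 (previousSibling): input
After 5 (nextSibling): td
After 6 (lastChild): meta
After 7 (parentNode): td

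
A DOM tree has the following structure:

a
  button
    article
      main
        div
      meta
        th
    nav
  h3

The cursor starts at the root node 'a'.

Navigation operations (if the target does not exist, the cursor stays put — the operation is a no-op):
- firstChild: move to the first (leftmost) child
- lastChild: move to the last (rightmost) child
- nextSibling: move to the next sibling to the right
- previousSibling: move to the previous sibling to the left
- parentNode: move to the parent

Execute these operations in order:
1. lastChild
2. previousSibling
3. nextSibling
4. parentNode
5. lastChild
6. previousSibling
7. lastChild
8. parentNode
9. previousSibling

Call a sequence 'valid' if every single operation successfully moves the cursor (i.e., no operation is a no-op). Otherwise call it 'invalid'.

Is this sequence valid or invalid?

Answer: invalid

Derivation:
After 1 (lastChild): h3
After 2 (previousSibling): button
After 3 (nextSibling): h3
After 4 (parentNode): a
After 5 (lastChild): h3
After 6 (previousSibling): button
After 7 (lastChild): nav
After 8 (parentNode): button
After 9 (previousSibling): button (no-op, stayed)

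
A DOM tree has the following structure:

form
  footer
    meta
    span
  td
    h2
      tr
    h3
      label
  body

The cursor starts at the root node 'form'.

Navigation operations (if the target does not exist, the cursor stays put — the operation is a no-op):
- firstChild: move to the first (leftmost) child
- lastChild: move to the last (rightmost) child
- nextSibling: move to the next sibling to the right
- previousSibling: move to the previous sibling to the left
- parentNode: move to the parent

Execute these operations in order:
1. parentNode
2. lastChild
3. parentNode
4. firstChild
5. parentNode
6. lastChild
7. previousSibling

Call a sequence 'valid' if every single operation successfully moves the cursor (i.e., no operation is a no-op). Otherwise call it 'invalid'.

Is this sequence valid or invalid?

Answer: invalid

Derivation:
After 1 (parentNode): form (no-op, stayed)
After 2 (lastChild): body
After 3 (parentNode): form
After 4 (firstChild): footer
After 5 (parentNode): form
After 6 (lastChild): body
After 7 (previousSibling): td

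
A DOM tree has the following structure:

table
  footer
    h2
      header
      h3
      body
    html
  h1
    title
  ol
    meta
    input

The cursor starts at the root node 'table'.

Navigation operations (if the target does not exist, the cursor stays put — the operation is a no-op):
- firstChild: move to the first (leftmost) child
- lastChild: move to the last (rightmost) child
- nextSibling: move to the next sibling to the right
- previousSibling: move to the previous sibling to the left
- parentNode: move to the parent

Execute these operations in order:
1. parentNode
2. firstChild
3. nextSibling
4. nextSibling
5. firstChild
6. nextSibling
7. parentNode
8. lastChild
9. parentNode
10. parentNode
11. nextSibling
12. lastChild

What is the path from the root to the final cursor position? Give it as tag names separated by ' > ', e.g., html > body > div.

Answer: table > ol

Derivation:
After 1 (parentNode): table (no-op, stayed)
After 2 (firstChild): footer
After 3 (nextSibling): h1
After 4 (nextSibling): ol
After 5 (firstChild): meta
After 6 (nextSibling): input
After 7 (parentNode): ol
After 8 (lastChild): input
After 9 (parentNode): ol
After 10 (parentNode): table
After 11 (nextSibling): table (no-op, stayed)
After 12 (lastChild): ol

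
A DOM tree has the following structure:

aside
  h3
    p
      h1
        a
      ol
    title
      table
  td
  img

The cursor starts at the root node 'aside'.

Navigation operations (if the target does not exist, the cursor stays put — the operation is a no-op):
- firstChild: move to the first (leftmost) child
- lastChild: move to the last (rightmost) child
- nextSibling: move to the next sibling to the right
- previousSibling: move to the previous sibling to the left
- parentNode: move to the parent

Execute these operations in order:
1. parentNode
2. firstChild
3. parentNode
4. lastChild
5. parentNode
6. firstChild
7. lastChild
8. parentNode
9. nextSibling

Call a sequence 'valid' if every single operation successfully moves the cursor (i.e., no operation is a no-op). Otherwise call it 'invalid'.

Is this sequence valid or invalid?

After 1 (parentNode): aside (no-op, stayed)
After 2 (firstChild): h3
After 3 (parentNode): aside
After 4 (lastChild): img
After 5 (parentNode): aside
After 6 (firstChild): h3
After 7 (lastChild): title
After 8 (parentNode): h3
After 9 (nextSibling): td

Answer: invalid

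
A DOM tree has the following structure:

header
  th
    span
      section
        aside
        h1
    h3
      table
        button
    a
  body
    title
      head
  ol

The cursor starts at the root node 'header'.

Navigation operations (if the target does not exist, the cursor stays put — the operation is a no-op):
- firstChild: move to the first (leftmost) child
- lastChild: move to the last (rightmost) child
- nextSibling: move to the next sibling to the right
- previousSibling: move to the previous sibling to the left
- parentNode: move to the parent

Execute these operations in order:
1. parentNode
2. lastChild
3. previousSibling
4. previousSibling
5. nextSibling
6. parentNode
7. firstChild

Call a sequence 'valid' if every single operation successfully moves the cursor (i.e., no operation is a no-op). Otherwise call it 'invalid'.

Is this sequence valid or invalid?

After 1 (parentNode): header (no-op, stayed)
After 2 (lastChild): ol
After 3 (previousSibling): body
After 4 (previousSibling): th
After 5 (nextSibling): body
After 6 (parentNode): header
After 7 (firstChild): th

Answer: invalid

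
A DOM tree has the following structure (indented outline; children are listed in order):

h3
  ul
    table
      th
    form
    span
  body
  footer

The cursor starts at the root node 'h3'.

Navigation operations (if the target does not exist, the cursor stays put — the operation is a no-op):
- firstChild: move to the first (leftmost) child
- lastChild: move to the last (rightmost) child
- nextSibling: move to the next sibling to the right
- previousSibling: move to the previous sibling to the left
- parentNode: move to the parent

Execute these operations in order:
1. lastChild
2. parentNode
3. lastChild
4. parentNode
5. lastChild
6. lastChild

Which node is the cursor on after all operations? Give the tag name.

After 1 (lastChild): footer
After 2 (parentNode): h3
After 3 (lastChild): footer
After 4 (parentNode): h3
After 5 (lastChild): footer
After 6 (lastChild): footer (no-op, stayed)

Answer: footer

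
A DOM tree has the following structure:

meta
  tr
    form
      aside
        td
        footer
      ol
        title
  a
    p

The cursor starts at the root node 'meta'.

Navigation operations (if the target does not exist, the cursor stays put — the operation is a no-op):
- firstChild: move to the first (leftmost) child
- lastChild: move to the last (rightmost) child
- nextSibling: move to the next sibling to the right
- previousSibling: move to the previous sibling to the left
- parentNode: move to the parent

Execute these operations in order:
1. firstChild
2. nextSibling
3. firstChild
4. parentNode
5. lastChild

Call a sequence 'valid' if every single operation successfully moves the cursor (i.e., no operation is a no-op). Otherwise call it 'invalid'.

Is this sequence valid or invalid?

Answer: valid

Derivation:
After 1 (firstChild): tr
After 2 (nextSibling): a
After 3 (firstChild): p
After 4 (parentNode): a
After 5 (lastChild): p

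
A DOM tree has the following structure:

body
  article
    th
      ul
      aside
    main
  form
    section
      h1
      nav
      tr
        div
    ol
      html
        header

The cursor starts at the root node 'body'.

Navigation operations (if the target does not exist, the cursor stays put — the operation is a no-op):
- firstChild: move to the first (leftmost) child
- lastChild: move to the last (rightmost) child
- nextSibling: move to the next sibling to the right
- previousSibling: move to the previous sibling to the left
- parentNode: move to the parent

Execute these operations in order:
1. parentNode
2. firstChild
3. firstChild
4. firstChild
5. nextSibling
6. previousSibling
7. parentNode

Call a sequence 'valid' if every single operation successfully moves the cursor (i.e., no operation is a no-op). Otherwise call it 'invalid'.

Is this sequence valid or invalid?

After 1 (parentNode): body (no-op, stayed)
After 2 (firstChild): article
After 3 (firstChild): th
After 4 (firstChild): ul
After 5 (nextSibling): aside
After 6 (previousSibling): ul
After 7 (parentNode): th

Answer: invalid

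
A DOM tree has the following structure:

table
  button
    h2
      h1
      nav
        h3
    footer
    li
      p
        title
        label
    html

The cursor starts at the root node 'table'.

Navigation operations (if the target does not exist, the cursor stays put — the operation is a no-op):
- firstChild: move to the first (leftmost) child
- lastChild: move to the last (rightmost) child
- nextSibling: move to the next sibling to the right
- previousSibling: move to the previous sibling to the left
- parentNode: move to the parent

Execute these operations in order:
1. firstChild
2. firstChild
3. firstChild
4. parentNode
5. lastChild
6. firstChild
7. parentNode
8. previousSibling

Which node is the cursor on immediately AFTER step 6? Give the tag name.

Answer: h3

Derivation:
After 1 (firstChild): button
After 2 (firstChild): h2
After 3 (firstChild): h1
After 4 (parentNode): h2
After 5 (lastChild): nav
After 6 (firstChild): h3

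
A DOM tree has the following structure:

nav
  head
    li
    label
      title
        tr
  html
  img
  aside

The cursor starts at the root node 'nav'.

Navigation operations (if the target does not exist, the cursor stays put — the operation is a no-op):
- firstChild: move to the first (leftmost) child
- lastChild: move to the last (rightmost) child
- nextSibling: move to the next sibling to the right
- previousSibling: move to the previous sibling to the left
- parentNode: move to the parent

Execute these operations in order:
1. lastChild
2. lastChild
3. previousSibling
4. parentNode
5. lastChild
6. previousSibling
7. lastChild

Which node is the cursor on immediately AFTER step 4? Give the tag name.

Answer: nav

Derivation:
After 1 (lastChild): aside
After 2 (lastChild): aside (no-op, stayed)
After 3 (previousSibling): img
After 4 (parentNode): nav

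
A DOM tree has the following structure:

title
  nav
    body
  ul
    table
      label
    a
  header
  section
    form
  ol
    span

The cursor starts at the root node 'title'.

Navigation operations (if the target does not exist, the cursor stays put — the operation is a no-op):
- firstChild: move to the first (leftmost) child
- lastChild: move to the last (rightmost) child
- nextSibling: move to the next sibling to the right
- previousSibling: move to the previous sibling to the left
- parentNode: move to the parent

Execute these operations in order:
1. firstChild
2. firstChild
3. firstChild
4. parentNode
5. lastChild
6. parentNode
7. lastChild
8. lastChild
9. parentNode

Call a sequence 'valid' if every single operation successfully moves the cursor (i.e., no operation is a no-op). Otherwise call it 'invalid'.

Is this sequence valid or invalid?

Answer: invalid

Derivation:
After 1 (firstChild): nav
After 2 (firstChild): body
After 3 (firstChild): body (no-op, stayed)
After 4 (parentNode): nav
After 5 (lastChild): body
After 6 (parentNode): nav
After 7 (lastChild): body
After 8 (lastChild): body (no-op, stayed)
After 9 (parentNode): nav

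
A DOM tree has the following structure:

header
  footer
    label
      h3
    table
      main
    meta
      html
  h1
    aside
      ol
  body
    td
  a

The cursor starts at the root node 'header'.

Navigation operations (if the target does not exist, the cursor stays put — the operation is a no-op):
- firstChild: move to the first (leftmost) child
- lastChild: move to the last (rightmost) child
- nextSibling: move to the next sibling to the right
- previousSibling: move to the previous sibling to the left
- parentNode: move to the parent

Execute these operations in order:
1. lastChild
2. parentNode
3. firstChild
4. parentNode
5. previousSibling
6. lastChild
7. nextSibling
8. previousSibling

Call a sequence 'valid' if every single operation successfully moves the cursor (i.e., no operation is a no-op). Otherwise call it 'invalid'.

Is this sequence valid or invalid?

Answer: invalid

Derivation:
After 1 (lastChild): a
After 2 (parentNode): header
After 3 (firstChild): footer
After 4 (parentNode): header
After 5 (previousSibling): header (no-op, stayed)
After 6 (lastChild): a
After 7 (nextSibling): a (no-op, stayed)
After 8 (previousSibling): body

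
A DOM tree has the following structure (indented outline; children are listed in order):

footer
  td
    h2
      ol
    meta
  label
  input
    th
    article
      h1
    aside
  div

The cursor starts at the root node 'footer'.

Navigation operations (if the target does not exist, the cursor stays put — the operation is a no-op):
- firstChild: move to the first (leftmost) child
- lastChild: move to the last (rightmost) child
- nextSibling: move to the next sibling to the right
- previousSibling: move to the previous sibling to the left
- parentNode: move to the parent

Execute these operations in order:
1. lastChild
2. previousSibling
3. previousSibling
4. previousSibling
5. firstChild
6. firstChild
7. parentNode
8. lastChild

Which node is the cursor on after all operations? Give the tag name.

Answer: ol

Derivation:
After 1 (lastChild): div
After 2 (previousSibling): input
After 3 (previousSibling): label
After 4 (previousSibling): td
After 5 (firstChild): h2
After 6 (firstChild): ol
After 7 (parentNode): h2
After 8 (lastChild): ol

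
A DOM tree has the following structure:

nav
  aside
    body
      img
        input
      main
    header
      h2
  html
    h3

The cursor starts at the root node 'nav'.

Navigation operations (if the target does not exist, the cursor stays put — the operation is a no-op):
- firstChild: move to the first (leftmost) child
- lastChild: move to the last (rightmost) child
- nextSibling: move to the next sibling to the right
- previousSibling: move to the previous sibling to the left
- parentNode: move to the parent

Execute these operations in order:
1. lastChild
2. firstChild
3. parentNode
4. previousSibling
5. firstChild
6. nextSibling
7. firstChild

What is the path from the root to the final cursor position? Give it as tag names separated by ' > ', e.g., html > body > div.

After 1 (lastChild): html
After 2 (firstChild): h3
After 3 (parentNode): html
After 4 (previousSibling): aside
After 5 (firstChild): body
After 6 (nextSibling): header
After 7 (firstChild): h2

Answer: nav > aside > header > h2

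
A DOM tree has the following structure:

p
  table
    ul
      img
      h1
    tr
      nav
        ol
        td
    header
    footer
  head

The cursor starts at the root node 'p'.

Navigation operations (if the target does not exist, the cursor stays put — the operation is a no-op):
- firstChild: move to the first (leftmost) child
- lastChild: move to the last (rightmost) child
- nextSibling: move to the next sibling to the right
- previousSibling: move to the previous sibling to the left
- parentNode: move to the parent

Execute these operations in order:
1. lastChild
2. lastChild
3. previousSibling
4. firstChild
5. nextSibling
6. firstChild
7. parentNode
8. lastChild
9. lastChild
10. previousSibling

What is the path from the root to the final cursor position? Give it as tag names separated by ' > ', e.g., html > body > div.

Answer: p > table > tr > nav > ol

Derivation:
After 1 (lastChild): head
After 2 (lastChild): head (no-op, stayed)
After 3 (previousSibling): table
After 4 (firstChild): ul
After 5 (nextSibling): tr
After 6 (firstChild): nav
After 7 (parentNode): tr
After 8 (lastChild): nav
After 9 (lastChild): td
After 10 (previousSibling): ol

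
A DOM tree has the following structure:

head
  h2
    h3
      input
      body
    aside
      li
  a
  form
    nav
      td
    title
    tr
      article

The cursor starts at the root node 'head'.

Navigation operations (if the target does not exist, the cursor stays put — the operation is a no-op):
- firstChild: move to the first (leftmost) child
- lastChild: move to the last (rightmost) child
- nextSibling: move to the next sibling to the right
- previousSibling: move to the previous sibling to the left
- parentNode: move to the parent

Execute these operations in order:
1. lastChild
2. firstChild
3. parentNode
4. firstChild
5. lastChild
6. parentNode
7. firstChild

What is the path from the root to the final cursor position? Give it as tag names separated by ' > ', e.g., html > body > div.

After 1 (lastChild): form
After 2 (firstChild): nav
After 3 (parentNode): form
After 4 (firstChild): nav
After 5 (lastChild): td
After 6 (parentNode): nav
After 7 (firstChild): td

Answer: head > form > nav > td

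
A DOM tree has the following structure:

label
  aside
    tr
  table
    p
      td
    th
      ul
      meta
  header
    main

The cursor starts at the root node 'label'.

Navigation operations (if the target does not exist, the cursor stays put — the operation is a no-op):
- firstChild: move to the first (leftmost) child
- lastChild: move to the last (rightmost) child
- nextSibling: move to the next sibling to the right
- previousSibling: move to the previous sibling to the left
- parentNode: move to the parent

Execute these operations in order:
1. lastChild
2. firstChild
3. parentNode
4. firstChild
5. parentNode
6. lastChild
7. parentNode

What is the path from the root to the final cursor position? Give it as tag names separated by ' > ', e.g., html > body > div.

Answer: label > header

Derivation:
After 1 (lastChild): header
After 2 (firstChild): main
After 3 (parentNode): header
After 4 (firstChild): main
After 5 (parentNode): header
After 6 (lastChild): main
After 7 (parentNode): header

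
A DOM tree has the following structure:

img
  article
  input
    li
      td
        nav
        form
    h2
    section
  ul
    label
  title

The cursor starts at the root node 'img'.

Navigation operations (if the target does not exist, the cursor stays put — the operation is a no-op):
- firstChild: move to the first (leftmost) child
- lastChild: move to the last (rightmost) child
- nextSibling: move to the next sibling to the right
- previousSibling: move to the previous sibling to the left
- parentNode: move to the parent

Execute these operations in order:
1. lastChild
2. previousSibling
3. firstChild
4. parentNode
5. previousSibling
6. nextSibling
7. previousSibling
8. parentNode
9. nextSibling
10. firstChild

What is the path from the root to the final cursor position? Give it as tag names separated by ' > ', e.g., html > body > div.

Answer: img > article

Derivation:
After 1 (lastChild): title
After 2 (previousSibling): ul
After 3 (firstChild): label
After 4 (parentNode): ul
After 5 (previousSibling): input
After 6 (nextSibling): ul
After 7 (previousSibling): input
After 8 (parentNode): img
After 9 (nextSibling): img (no-op, stayed)
After 10 (firstChild): article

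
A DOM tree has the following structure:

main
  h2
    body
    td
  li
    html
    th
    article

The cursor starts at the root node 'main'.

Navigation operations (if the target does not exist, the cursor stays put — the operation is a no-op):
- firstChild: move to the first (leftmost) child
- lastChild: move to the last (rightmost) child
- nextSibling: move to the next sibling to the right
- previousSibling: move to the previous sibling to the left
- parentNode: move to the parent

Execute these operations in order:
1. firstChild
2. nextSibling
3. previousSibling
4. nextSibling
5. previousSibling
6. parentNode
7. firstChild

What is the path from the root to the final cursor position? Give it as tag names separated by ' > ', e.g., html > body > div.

After 1 (firstChild): h2
After 2 (nextSibling): li
After 3 (previousSibling): h2
After 4 (nextSibling): li
After 5 (previousSibling): h2
After 6 (parentNode): main
After 7 (firstChild): h2

Answer: main > h2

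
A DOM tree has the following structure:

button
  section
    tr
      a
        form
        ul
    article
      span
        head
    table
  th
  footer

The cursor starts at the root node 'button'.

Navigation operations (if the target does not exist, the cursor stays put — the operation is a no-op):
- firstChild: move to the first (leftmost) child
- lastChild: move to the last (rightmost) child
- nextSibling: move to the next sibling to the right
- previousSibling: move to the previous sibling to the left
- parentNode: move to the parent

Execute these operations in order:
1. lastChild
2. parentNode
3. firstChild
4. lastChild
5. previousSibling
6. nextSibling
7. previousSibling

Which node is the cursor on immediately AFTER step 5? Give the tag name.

After 1 (lastChild): footer
After 2 (parentNode): button
After 3 (firstChild): section
After 4 (lastChild): table
After 5 (previousSibling): article

Answer: article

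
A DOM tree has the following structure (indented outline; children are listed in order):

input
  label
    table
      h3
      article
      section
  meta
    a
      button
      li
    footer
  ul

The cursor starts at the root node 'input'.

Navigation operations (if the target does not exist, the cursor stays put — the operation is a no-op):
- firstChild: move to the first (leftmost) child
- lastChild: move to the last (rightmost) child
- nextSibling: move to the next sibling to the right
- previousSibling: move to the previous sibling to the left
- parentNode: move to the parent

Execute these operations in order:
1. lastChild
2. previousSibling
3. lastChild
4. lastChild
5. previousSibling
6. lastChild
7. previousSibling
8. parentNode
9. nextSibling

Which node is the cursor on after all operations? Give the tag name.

Answer: footer

Derivation:
After 1 (lastChild): ul
After 2 (previousSibling): meta
After 3 (lastChild): footer
After 4 (lastChild): footer (no-op, stayed)
After 5 (previousSibling): a
After 6 (lastChild): li
After 7 (previousSibling): button
After 8 (parentNode): a
After 9 (nextSibling): footer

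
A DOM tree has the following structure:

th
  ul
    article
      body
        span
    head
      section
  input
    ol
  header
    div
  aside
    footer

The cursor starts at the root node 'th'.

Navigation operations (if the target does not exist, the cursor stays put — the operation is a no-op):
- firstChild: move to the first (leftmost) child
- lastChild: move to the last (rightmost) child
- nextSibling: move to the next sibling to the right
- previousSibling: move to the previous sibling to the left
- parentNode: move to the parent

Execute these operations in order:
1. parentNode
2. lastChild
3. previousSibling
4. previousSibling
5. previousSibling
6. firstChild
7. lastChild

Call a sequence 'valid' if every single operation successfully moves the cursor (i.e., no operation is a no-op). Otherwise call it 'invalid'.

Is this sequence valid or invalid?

Answer: invalid

Derivation:
After 1 (parentNode): th (no-op, stayed)
After 2 (lastChild): aside
After 3 (previousSibling): header
After 4 (previousSibling): input
After 5 (previousSibling): ul
After 6 (firstChild): article
After 7 (lastChild): body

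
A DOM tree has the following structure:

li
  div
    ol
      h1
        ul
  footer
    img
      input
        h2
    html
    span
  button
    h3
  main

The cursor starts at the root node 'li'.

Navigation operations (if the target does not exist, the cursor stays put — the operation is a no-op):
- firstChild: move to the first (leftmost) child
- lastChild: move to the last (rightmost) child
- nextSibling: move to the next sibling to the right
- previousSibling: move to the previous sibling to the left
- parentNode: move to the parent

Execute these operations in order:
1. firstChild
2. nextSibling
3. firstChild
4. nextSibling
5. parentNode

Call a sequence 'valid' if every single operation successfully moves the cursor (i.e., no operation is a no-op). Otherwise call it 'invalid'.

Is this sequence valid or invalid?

Answer: valid

Derivation:
After 1 (firstChild): div
After 2 (nextSibling): footer
After 3 (firstChild): img
After 4 (nextSibling): html
After 5 (parentNode): footer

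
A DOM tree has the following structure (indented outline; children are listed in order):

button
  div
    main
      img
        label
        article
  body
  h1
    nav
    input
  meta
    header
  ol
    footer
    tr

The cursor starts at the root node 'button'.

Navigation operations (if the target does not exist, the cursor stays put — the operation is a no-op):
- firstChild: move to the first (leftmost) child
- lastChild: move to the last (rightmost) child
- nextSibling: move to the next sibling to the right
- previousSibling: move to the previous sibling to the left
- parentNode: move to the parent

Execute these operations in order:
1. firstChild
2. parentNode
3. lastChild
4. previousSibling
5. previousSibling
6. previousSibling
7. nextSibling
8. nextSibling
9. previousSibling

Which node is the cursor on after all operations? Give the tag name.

After 1 (firstChild): div
After 2 (parentNode): button
After 3 (lastChild): ol
After 4 (previousSibling): meta
After 5 (previousSibling): h1
After 6 (previousSibling): body
After 7 (nextSibling): h1
After 8 (nextSibling): meta
After 9 (previousSibling): h1

Answer: h1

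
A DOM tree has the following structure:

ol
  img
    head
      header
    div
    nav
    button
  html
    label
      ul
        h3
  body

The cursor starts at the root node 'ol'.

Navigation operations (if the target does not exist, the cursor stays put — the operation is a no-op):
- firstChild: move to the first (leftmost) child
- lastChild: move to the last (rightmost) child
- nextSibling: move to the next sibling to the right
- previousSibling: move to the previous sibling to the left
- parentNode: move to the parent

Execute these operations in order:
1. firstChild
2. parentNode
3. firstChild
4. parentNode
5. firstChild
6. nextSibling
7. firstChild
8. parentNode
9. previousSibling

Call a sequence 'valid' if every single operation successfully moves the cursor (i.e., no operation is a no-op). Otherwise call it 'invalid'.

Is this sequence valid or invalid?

Answer: valid

Derivation:
After 1 (firstChild): img
After 2 (parentNode): ol
After 3 (firstChild): img
After 4 (parentNode): ol
After 5 (firstChild): img
After 6 (nextSibling): html
After 7 (firstChild): label
After 8 (parentNode): html
After 9 (previousSibling): img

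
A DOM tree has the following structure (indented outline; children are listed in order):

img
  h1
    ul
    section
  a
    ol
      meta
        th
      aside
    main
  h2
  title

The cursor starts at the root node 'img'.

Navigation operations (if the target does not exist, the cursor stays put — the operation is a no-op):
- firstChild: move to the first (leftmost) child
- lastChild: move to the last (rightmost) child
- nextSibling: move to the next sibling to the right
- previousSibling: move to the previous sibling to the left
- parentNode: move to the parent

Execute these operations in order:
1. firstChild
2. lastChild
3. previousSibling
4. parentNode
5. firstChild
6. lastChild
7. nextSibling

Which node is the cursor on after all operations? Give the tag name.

Answer: section

Derivation:
After 1 (firstChild): h1
After 2 (lastChild): section
After 3 (previousSibling): ul
After 4 (parentNode): h1
After 5 (firstChild): ul
After 6 (lastChild): ul (no-op, stayed)
After 7 (nextSibling): section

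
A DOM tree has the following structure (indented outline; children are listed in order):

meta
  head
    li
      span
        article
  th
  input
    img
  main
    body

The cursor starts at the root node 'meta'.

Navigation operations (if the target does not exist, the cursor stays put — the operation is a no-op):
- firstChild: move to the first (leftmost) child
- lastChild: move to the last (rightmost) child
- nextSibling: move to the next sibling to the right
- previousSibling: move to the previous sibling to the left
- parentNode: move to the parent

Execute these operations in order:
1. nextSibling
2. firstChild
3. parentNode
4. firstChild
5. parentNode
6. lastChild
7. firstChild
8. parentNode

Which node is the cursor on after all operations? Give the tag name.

After 1 (nextSibling): meta (no-op, stayed)
After 2 (firstChild): head
After 3 (parentNode): meta
After 4 (firstChild): head
After 5 (parentNode): meta
After 6 (lastChild): main
After 7 (firstChild): body
After 8 (parentNode): main

Answer: main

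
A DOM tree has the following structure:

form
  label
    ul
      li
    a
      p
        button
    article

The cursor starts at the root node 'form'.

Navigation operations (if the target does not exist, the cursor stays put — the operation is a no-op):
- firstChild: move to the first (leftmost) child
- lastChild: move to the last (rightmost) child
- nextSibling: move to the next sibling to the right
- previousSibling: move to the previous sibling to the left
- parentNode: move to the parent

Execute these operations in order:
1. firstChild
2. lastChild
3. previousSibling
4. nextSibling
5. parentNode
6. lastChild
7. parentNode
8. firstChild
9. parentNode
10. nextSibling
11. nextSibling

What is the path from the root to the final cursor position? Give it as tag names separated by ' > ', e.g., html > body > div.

After 1 (firstChild): label
After 2 (lastChild): article
After 3 (previousSibling): a
After 4 (nextSibling): article
After 5 (parentNode): label
After 6 (lastChild): article
After 7 (parentNode): label
After 8 (firstChild): ul
After 9 (parentNode): label
After 10 (nextSibling): label (no-op, stayed)
After 11 (nextSibling): label (no-op, stayed)

Answer: form > label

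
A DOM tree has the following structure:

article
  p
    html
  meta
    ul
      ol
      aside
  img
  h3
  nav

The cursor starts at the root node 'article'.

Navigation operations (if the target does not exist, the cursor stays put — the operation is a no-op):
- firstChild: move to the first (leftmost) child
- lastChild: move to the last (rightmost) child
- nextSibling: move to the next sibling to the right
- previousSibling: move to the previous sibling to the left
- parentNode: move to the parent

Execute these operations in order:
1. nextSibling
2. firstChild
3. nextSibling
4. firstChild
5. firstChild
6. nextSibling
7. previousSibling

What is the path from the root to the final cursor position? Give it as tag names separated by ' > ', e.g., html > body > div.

Answer: article > meta > ul > ol

Derivation:
After 1 (nextSibling): article (no-op, stayed)
After 2 (firstChild): p
After 3 (nextSibling): meta
After 4 (firstChild): ul
After 5 (firstChild): ol
After 6 (nextSibling): aside
After 7 (previousSibling): ol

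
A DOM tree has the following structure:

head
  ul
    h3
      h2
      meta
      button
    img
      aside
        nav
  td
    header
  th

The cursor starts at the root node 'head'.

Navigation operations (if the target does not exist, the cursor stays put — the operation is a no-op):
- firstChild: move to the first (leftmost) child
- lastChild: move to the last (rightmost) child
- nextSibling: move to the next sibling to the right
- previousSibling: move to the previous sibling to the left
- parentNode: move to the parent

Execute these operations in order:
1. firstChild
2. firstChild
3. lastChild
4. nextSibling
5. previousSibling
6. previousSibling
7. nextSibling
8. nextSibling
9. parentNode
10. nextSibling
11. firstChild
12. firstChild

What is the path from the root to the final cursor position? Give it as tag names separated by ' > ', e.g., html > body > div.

After 1 (firstChild): ul
After 2 (firstChild): h3
After 3 (lastChild): button
After 4 (nextSibling): button (no-op, stayed)
After 5 (previousSibling): meta
After 6 (previousSibling): h2
After 7 (nextSibling): meta
After 8 (nextSibling): button
After 9 (parentNode): h3
After 10 (nextSibling): img
After 11 (firstChild): aside
After 12 (firstChild): nav

Answer: head > ul > img > aside > nav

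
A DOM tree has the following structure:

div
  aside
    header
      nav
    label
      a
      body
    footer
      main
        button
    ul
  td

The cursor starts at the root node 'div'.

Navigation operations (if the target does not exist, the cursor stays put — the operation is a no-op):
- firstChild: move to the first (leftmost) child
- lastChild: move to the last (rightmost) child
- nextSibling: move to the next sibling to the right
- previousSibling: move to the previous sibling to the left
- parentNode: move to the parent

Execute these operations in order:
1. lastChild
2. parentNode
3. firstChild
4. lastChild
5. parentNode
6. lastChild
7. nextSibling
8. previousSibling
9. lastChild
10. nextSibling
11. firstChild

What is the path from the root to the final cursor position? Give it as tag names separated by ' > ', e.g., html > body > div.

After 1 (lastChild): td
After 2 (parentNode): div
After 3 (firstChild): aside
After 4 (lastChild): ul
After 5 (parentNode): aside
After 6 (lastChild): ul
After 7 (nextSibling): ul (no-op, stayed)
After 8 (previousSibling): footer
After 9 (lastChild): main
After 10 (nextSibling): main (no-op, stayed)
After 11 (firstChild): button

Answer: div > aside > footer > main > button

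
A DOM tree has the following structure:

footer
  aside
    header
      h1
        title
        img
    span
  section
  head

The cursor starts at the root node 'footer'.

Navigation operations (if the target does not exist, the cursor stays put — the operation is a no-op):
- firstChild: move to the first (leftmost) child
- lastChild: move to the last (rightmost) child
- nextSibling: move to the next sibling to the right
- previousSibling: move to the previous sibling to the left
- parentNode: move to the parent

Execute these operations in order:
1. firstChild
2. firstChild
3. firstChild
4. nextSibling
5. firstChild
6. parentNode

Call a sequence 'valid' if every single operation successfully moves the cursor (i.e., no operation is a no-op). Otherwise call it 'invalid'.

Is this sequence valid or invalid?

After 1 (firstChild): aside
After 2 (firstChild): header
After 3 (firstChild): h1
After 4 (nextSibling): h1 (no-op, stayed)
After 5 (firstChild): title
After 6 (parentNode): h1

Answer: invalid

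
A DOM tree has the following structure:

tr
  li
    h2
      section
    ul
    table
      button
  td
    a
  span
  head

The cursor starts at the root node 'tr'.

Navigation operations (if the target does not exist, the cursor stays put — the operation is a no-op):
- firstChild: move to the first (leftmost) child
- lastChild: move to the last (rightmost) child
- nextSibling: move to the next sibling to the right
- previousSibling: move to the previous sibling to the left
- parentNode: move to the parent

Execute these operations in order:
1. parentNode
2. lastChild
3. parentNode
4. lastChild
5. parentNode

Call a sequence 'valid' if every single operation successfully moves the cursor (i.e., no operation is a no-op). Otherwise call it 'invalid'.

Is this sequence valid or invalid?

Answer: invalid

Derivation:
After 1 (parentNode): tr (no-op, stayed)
After 2 (lastChild): head
After 3 (parentNode): tr
After 4 (lastChild): head
After 5 (parentNode): tr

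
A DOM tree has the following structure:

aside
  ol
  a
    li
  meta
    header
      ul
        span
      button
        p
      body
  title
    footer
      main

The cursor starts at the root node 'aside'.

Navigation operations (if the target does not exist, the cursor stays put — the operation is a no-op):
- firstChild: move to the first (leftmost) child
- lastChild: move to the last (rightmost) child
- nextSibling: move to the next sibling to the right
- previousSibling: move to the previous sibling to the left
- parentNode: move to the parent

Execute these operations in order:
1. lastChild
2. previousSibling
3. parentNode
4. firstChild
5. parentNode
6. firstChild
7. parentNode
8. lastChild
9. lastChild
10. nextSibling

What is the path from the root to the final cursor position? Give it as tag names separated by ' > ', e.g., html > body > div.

Answer: aside > title > footer

Derivation:
After 1 (lastChild): title
After 2 (previousSibling): meta
After 3 (parentNode): aside
After 4 (firstChild): ol
After 5 (parentNode): aside
After 6 (firstChild): ol
After 7 (parentNode): aside
After 8 (lastChild): title
After 9 (lastChild): footer
After 10 (nextSibling): footer (no-op, stayed)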